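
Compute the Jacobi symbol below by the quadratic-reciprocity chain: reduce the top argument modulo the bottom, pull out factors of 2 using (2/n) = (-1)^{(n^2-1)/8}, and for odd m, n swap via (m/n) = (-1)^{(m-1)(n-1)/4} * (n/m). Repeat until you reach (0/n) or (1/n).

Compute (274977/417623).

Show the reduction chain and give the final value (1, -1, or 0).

1

reciprocity: (274977/417623) = +1·(417623/274977) since 274977 mod 4 = 1, 417623 mod 4 = 3; sign now +1
(417623/274977) = (142646/274977)   [reduce mod 274977]
142646 = 2^1·71323; (2/274977) = +1 since 274977 mod 8 = 1, so (142646/274977) = (+1)^1·(71323/274977); sign now +1
reciprocity: (71323/274977) = +1·(274977/71323) since 71323 mod 4 = 3, 274977 mod 4 = 1; sign now +1
(274977/71323) = (61008/71323)   [reduce mod 71323]
61008 = 2^4·3813; (2/71323) = -1 since 71323 mod 8 = 3, so (61008/71323) = (-1)^4·(3813/71323); sign now +1
reciprocity: (3813/71323) = +1·(71323/3813) since 3813 mod 4 = 1, 71323 mod 4 = 3; sign now +1
(71323/3813) = (2689/3813)   [reduce mod 3813]
reciprocity: (2689/3813) = +1·(3813/2689) since 2689 mod 4 = 1, 3813 mod 4 = 1; sign now +1
(3813/2689) = (1124/2689)   [reduce mod 2689]
1124 = 2^2·281; (2/2689) = +1 since 2689 mod 8 = 1, so (1124/2689) = (+1)^2·(281/2689); sign now +1
reciprocity: (281/2689) = +1·(2689/281) since 281 mod 4 = 1, 2689 mod 4 = 1; sign now +1
(2689/281) = (160/281)   [reduce mod 281]
160 = 2^5·5; (2/281) = +1 since 281 mod 8 = 1, so (160/281) = (+1)^5·(5/281); sign now +1
reciprocity: (5/281) = +1·(281/5) since 5 mod 4 = 1, 281 mod 4 = 1; sign now +1
(281/5) = (1/5)   [reduce mod 5]
(1/5) = 1; final value = sign = +1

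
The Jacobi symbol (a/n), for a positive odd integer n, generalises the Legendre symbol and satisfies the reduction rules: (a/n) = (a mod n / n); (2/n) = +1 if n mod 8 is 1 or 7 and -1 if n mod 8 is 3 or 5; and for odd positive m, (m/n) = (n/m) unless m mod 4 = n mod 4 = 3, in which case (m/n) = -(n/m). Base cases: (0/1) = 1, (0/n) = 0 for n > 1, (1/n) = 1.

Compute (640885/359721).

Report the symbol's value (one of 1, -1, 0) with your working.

(640885/359721): 640885 mod 359721 = 281164, so (640885/359721) = (281164/359721)
factor out 2^2: 281164 = 2^2·70291; with 359721 mod 8 = 1, (2/359721) = +1; sign now +1; continue with (70291/359721)
flip (70291/359721) -> (359721/70291): both odd, 70291 mod 4 = 3, 359721 mod 4 = 1, so the flip contributes +1; sign now +1
(359721/70291): 359721 mod 70291 = 8266, so (359721/70291) = (8266/70291)
factor out 2^1: 8266 = 2^1·4133; with 70291 mod 8 = 3, (2/70291) = -1; sign now -1; continue with (4133/70291)
flip (4133/70291) -> (70291/4133): both odd, 4133 mod 4 = 1, 70291 mod 4 = 3, so the flip contributes +1; sign now -1
(70291/4133): 70291 mod 4133 = 30, so (70291/4133) = (30/4133)
factor out 2^1: 30 = 2^1·15; with 4133 mod 8 = 5, (2/4133) = -1; sign now +1; continue with (15/4133)
flip (15/4133) -> (4133/15): both odd, 15 mod 4 = 3, 4133 mod 4 = 1, so the flip contributes +1; sign now +1
(4133/15): 4133 mod 15 = 8, so (4133/15) = (8/15)
factor out 2^3: 8 = 2^3·1; with 15 mod 8 = 7, (2/15) = +1; sign now +1; continue with (1/15)
reached (1/15) = 1, so the symbol is +1

1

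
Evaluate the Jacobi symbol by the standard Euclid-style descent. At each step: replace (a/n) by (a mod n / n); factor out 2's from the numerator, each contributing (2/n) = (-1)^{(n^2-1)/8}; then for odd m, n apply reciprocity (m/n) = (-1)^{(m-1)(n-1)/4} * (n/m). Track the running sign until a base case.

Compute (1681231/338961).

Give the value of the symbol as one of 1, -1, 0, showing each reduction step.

(1681231/338961) = (325387/338961)   [reduce mod 338961]
reciprocity: (325387/338961) = +1·(338961/325387) since 325387 mod 4 = 3, 338961 mod 4 = 1; sign now +1
(338961/325387) = (13574/325387)   [reduce mod 325387]
13574 = 2^1·6787; (2/325387) = -1 since 325387 mod 8 = 3, so (13574/325387) = (-1)^1·(6787/325387); sign now -1
reciprocity: (6787/325387) = -1·(325387/6787) since 6787 mod 4 = 3, 325387 mod 4 = 3; sign now +1
(325387/6787) = (6398/6787)   [reduce mod 6787]
6398 = 2^1·3199; (2/6787) = -1 since 6787 mod 8 = 3, so (6398/6787) = (-1)^1·(3199/6787); sign now -1
reciprocity: (3199/6787) = -1·(6787/3199) since 3199 mod 4 = 3, 6787 mod 4 = 3; sign now +1
(6787/3199) = (389/3199)   [reduce mod 3199]
reciprocity: (389/3199) = +1·(3199/389) since 389 mod 4 = 1, 3199 mod 4 = 3; sign now +1
(3199/389) = (87/389)   [reduce mod 389]
reciprocity: (87/389) = +1·(389/87) since 87 mod 4 = 3, 389 mod 4 = 1; sign now +1
(389/87) = (41/87)   [reduce mod 87]
reciprocity: (41/87) = +1·(87/41) since 41 mod 4 = 1, 87 mod 4 = 3; sign now +1
(87/41) = (5/41)   [reduce mod 41]
reciprocity: (5/41) = +1·(41/5) since 5 mod 4 = 1, 41 mod 4 = 1; sign now +1
(41/5) = (1/5)   [reduce mod 5]
(1/5) = 1; final value = sign = +1

1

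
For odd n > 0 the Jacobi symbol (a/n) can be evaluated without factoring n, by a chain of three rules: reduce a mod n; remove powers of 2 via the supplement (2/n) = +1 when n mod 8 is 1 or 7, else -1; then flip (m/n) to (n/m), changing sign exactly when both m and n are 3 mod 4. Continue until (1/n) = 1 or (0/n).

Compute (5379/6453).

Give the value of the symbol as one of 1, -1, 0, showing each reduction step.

0

reciprocity: (5379/6453) = +1·(6453/5379) since 5379 mod 4 = 3, 6453 mod 4 = 1; sign now +1
(6453/5379) = (1074/5379)   [reduce mod 5379]
1074 = 2^1·537; (2/5379) = -1 since 5379 mod 8 = 3, so (1074/5379) = (-1)^1·(537/5379); sign now -1
reciprocity: (537/5379) = +1·(5379/537) since 537 mod 4 = 1, 5379 mod 4 = 3; sign now -1
(5379/537) = (9/537)   [reduce mod 537]
reciprocity: (9/537) = +1·(537/9) since 9 mod 4 = 1, 537 mod 4 = 1; sign now -1
(537/9) = (6/9)   [reduce mod 9]
6 = 2^1·3; (2/9) = +1 since 9 mod 8 = 1, so (6/9) = (+1)^1·(3/9); sign now -1
reciprocity: (3/9) = +1·(9/3) since 3 mod 4 = 3, 9 mod 4 = 1; sign now -1
(9/3) = (0/3)   [reduce mod 3]
(0/3) = 0   [gcd(a, n) > 1]; final value = 0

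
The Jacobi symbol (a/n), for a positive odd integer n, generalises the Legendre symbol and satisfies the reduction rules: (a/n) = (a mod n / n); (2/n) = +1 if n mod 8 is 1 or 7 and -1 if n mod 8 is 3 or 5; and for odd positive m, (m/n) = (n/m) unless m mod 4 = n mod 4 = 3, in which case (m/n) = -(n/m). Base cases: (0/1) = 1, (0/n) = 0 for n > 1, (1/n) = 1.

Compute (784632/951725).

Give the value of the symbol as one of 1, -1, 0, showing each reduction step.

factor out 2^3: 784632 = 2^3·98079; with 951725 mod 8 = 5, (2/951725) = -1; sign now -1; continue with (98079/951725)
flip (98079/951725) -> (951725/98079): both odd, 98079 mod 4 = 3, 951725 mod 4 = 1, so the flip contributes +1; sign now -1
(951725/98079): 951725 mod 98079 = 69014, so (951725/98079) = (69014/98079)
factor out 2^1: 69014 = 2^1·34507; with 98079 mod 8 = 7, (2/98079) = +1; sign now -1; continue with (34507/98079)
flip (34507/98079) -> (98079/34507): both odd, 34507 mod 4 = 3, 98079 mod 4 = 3, so the flip contributes -1; sign now +1
(98079/34507): 98079 mod 34507 = 29065, so (98079/34507) = (29065/34507)
flip (29065/34507) -> (34507/29065): both odd, 29065 mod 4 = 1, 34507 mod 4 = 3, so the flip contributes +1; sign now +1
(34507/29065): 34507 mod 29065 = 5442, so (34507/29065) = (5442/29065)
factor out 2^1: 5442 = 2^1·2721; with 29065 mod 8 = 1, (2/29065) = +1; sign now +1; continue with (2721/29065)
flip (2721/29065) -> (29065/2721): both odd, 2721 mod 4 = 1, 29065 mod 4 = 1, so the flip contributes +1; sign now +1
(29065/2721): 29065 mod 2721 = 1855, so (29065/2721) = (1855/2721)
flip (1855/2721) -> (2721/1855): both odd, 1855 mod 4 = 3, 2721 mod 4 = 1, so the flip contributes +1; sign now +1
(2721/1855): 2721 mod 1855 = 866, so (2721/1855) = (866/1855)
factor out 2^1: 866 = 2^1·433; with 1855 mod 8 = 7, (2/1855) = +1; sign now +1; continue with (433/1855)
flip (433/1855) -> (1855/433): both odd, 433 mod 4 = 1, 1855 mod 4 = 3, so the flip contributes +1; sign now +1
(1855/433): 1855 mod 433 = 123, so (1855/433) = (123/433)
flip (123/433) -> (433/123): both odd, 123 mod 4 = 3, 433 mod 4 = 1, so the flip contributes +1; sign now +1
(433/123): 433 mod 123 = 64, so (433/123) = (64/123)
factor out 2^6: 64 = 2^6·1; with 123 mod 8 = 3, (2/123) = -1; sign now +1; continue with (1/123)
reached (1/123) = 1, so the symbol is +1

1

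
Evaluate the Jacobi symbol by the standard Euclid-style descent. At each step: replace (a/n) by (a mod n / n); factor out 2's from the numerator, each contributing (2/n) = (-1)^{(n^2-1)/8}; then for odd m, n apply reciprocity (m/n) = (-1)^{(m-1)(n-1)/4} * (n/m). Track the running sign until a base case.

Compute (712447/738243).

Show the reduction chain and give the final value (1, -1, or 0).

-1

flip (712447/738243) -> (738243/712447): both odd, 712447 mod 4 = 3, 738243 mod 4 = 3, so the flip contributes -1; sign now -1
(738243/712447): 738243 mod 712447 = 25796, so (738243/712447) = (25796/712447)
factor out 2^2: 25796 = 2^2·6449; with 712447 mod 8 = 7, (2/712447) = +1; sign now -1; continue with (6449/712447)
flip (6449/712447) -> (712447/6449): both odd, 6449 mod 4 = 1, 712447 mod 4 = 3, so the flip contributes +1; sign now -1
(712447/6449): 712447 mod 6449 = 3057, so (712447/6449) = (3057/6449)
flip (3057/6449) -> (6449/3057): both odd, 3057 mod 4 = 1, 6449 mod 4 = 1, so the flip contributes +1; sign now -1
(6449/3057): 6449 mod 3057 = 335, so (6449/3057) = (335/3057)
flip (335/3057) -> (3057/335): both odd, 335 mod 4 = 3, 3057 mod 4 = 1, so the flip contributes +1; sign now -1
(3057/335): 3057 mod 335 = 42, so (3057/335) = (42/335)
factor out 2^1: 42 = 2^1·21; with 335 mod 8 = 7, (2/335) = +1; sign now -1; continue with (21/335)
flip (21/335) -> (335/21): both odd, 21 mod 4 = 1, 335 mod 4 = 3, so the flip contributes +1; sign now -1
(335/21): 335 mod 21 = 20, so (335/21) = (20/21)
factor out 2^2: 20 = 2^2·5; with 21 mod 8 = 5, (2/21) = -1; sign now -1; continue with (5/21)
flip (5/21) -> (21/5): both odd, 5 mod 4 = 1, 21 mod 4 = 1, so the flip contributes +1; sign now -1
(21/5): 21 mod 5 = 1, so (21/5) = (1/5)
reached (1/5) = 1, so the symbol is -1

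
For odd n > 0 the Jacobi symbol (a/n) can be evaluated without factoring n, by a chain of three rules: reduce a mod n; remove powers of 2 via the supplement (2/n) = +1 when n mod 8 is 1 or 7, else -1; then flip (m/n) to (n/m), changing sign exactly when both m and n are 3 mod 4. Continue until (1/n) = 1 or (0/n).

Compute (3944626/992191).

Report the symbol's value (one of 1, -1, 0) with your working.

(3944626/992191) = (968053/992191)   [reduce mod 992191]
reciprocity: (968053/992191) = +1·(992191/968053) since 968053 mod 4 = 1, 992191 mod 4 = 3; sign now +1
(992191/968053) = (24138/968053)   [reduce mod 968053]
24138 = 2^1·12069; (2/968053) = -1 since 968053 mod 8 = 5, so (24138/968053) = (-1)^1·(12069/968053); sign now -1
reciprocity: (12069/968053) = +1·(968053/12069) since 12069 mod 4 = 1, 968053 mod 4 = 1; sign now -1
(968053/12069) = (2533/12069)   [reduce mod 12069]
reciprocity: (2533/12069) = +1·(12069/2533) since 2533 mod 4 = 1, 12069 mod 4 = 1; sign now -1
(12069/2533) = (1937/2533)   [reduce mod 2533]
reciprocity: (1937/2533) = +1·(2533/1937) since 1937 mod 4 = 1, 2533 mod 4 = 1; sign now -1
(2533/1937) = (596/1937)   [reduce mod 1937]
596 = 2^2·149; (2/1937) = +1 since 1937 mod 8 = 1, so (596/1937) = (+1)^2·(149/1937); sign now -1
reciprocity: (149/1937) = +1·(1937/149) since 149 mod 4 = 1, 1937 mod 4 = 1; sign now -1
(1937/149) = (0/149)   [reduce mod 149]
(0/149) = 0   [gcd(a, n) > 1]; final value = 0

0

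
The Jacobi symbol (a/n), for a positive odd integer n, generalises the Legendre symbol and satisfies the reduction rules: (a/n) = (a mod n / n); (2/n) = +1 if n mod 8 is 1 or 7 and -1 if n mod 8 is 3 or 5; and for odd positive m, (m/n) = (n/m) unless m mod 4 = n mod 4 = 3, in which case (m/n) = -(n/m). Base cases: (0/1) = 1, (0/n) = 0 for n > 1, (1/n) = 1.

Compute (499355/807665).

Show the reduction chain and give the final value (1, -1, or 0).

reciprocity: (499355/807665) = +1·(807665/499355) since 499355 mod 4 = 3, 807665 mod 4 = 1; sign now +1
(807665/499355) = (308310/499355)   [reduce mod 499355]
308310 = 2^1·154155; (2/499355) = -1 since 499355 mod 8 = 3, so (308310/499355) = (-1)^1·(154155/499355); sign now -1
reciprocity: (154155/499355) = -1·(499355/154155) since 154155 mod 4 = 3, 499355 mod 4 = 3; sign now +1
(499355/154155) = (36890/154155)   [reduce mod 154155]
36890 = 2^1·18445; (2/154155) = -1 since 154155 mod 8 = 3, so (36890/154155) = (-1)^1·(18445/154155); sign now -1
reciprocity: (18445/154155) = +1·(154155/18445) since 18445 mod 4 = 1, 154155 mod 4 = 3; sign now -1
(154155/18445) = (6595/18445)   [reduce mod 18445]
reciprocity: (6595/18445) = +1·(18445/6595) since 6595 mod 4 = 3, 18445 mod 4 = 1; sign now -1
(18445/6595) = (5255/6595)   [reduce mod 6595]
reciprocity: (5255/6595) = -1·(6595/5255) since 5255 mod 4 = 3, 6595 mod 4 = 3; sign now +1
(6595/5255) = (1340/5255)   [reduce mod 5255]
1340 = 2^2·335; (2/5255) = +1 since 5255 mod 8 = 7, so (1340/5255) = (+1)^2·(335/5255); sign now +1
reciprocity: (335/5255) = -1·(5255/335) since 335 mod 4 = 3, 5255 mod 4 = 3; sign now -1
(5255/335) = (230/335)   [reduce mod 335]
230 = 2^1·115; (2/335) = +1 since 335 mod 8 = 7, so (230/335) = (+1)^1·(115/335); sign now -1
reciprocity: (115/335) = -1·(335/115) since 115 mod 4 = 3, 335 mod 4 = 3; sign now +1
(335/115) = (105/115)   [reduce mod 115]
reciprocity: (105/115) = +1·(115/105) since 105 mod 4 = 1, 115 mod 4 = 3; sign now +1
(115/105) = (10/105)   [reduce mod 105]
10 = 2^1·5; (2/105) = +1 since 105 mod 8 = 1, so (10/105) = (+1)^1·(5/105); sign now +1
reciprocity: (5/105) = +1·(105/5) since 5 mod 4 = 1, 105 mod 4 = 1; sign now +1
(105/5) = (0/5)   [reduce mod 5]
(0/5) = 0   [gcd(a, n) > 1]; final value = 0

0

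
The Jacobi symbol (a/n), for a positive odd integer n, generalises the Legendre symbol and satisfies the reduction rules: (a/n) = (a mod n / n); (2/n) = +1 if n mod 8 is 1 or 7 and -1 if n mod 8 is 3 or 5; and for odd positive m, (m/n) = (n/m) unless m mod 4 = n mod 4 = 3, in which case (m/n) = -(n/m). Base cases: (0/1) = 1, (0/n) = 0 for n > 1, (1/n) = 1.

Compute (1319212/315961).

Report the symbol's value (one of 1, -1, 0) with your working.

(1319212/315961) = (55368/315961)   [reduce mod 315961]
55368 = 2^3·6921; (2/315961) = +1 since 315961 mod 8 = 1, so (55368/315961) = (+1)^3·(6921/315961); sign now +1
reciprocity: (6921/315961) = +1·(315961/6921) since 6921 mod 4 = 1, 315961 mod 4 = 1; sign now +1
(315961/6921) = (4516/6921)   [reduce mod 6921]
4516 = 2^2·1129; (2/6921) = +1 since 6921 mod 8 = 1, so (4516/6921) = (+1)^2·(1129/6921); sign now +1
reciprocity: (1129/6921) = +1·(6921/1129) since 1129 mod 4 = 1, 6921 mod 4 = 1; sign now +1
(6921/1129) = (147/1129)   [reduce mod 1129]
reciprocity: (147/1129) = +1·(1129/147) since 147 mod 4 = 3, 1129 mod 4 = 1; sign now +1
(1129/147) = (100/147)   [reduce mod 147]
100 = 2^2·25; (2/147) = -1 since 147 mod 8 = 3, so (100/147) = (-1)^2·(25/147); sign now +1
reciprocity: (25/147) = +1·(147/25) since 25 mod 4 = 1, 147 mod 4 = 3; sign now +1
(147/25) = (22/25)   [reduce mod 25]
22 = 2^1·11; (2/25) = +1 since 25 mod 8 = 1, so (22/25) = (+1)^1·(11/25); sign now +1
reciprocity: (11/25) = +1·(25/11) since 11 mod 4 = 3, 25 mod 4 = 1; sign now +1
(25/11) = (3/11)   [reduce mod 11]
reciprocity: (3/11) = -1·(11/3) since 3 mod 4 = 3, 11 mod 4 = 3; sign now -1
(11/3) = (2/3)   [reduce mod 3]
2 = 2^1·1; (2/3) = -1 since 3 mod 8 = 3, so (2/3) = (-1)^1·(1/3); sign now +1
(1/3) = 1; final value = sign = +1

1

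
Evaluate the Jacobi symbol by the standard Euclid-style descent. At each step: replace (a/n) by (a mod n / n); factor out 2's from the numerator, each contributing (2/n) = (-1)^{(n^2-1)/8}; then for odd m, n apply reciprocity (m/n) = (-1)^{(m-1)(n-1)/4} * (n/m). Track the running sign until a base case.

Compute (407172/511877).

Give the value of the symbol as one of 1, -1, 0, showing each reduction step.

-1

407172 = 2^2·101793; (2/511877) = -1 since 511877 mod 8 = 5, so (407172/511877) = (-1)^2·(101793/511877); sign now +1
reciprocity: (101793/511877) = +1·(511877/101793) since 101793 mod 4 = 1, 511877 mod 4 = 1; sign now +1
(511877/101793) = (2912/101793)   [reduce mod 101793]
2912 = 2^5·91; (2/101793) = +1 since 101793 mod 8 = 1, so (2912/101793) = (+1)^5·(91/101793); sign now +1
reciprocity: (91/101793) = +1·(101793/91) since 91 mod 4 = 3, 101793 mod 4 = 1; sign now +1
(101793/91) = (55/91)   [reduce mod 91]
reciprocity: (55/91) = -1·(91/55) since 55 mod 4 = 3, 91 mod 4 = 3; sign now -1
(91/55) = (36/55)   [reduce mod 55]
36 = 2^2·9; (2/55) = +1 since 55 mod 8 = 7, so (36/55) = (+1)^2·(9/55); sign now -1
reciprocity: (9/55) = +1·(55/9) since 9 mod 4 = 1, 55 mod 4 = 3; sign now -1
(55/9) = (1/9)   [reduce mod 9]
(1/9) = 1; final value = sign = -1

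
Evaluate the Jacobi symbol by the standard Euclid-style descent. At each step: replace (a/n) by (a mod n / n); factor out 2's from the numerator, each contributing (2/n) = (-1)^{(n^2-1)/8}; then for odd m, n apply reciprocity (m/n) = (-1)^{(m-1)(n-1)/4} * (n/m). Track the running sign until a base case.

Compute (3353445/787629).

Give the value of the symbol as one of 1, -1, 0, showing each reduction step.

(3353445/787629): 3353445 mod 787629 = 202929, so (3353445/787629) = (202929/787629)
flip (202929/787629) -> (787629/202929): both odd, 202929 mod 4 = 1, 787629 mod 4 = 1, so the flip contributes +1; sign now +1
(787629/202929): 787629 mod 202929 = 178842, so (787629/202929) = (178842/202929)
factor out 2^1: 178842 = 2^1·89421; with 202929 mod 8 = 1, (2/202929) = +1; sign now +1; continue with (89421/202929)
flip (89421/202929) -> (202929/89421): both odd, 89421 mod 4 = 1, 202929 mod 4 = 1, so the flip contributes +1; sign now +1
(202929/89421): 202929 mod 89421 = 24087, so (202929/89421) = (24087/89421)
flip (24087/89421) -> (89421/24087): both odd, 24087 mod 4 = 3, 89421 mod 4 = 1, so the flip contributes +1; sign now +1
(89421/24087): 89421 mod 24087 = 17160, so (89421/24087) = (17160/24087)
factor out 2^3: 17160 = 2^3·2145; with 24087 mod 8 = 7, (2/24087) = +1; sign now +1; continue with (2145/24087)
flip (2145/24087) -> (24087/2145): both odd, 2145 mod 4 = 1, 24087 mod 4 = 3, so the flip contributes +1; sign now +1
(24087/2145): 24087 mod 2145 = 492, so (24087/2145) = (492/2145)
factor out 2^2: 492 = 2^2·123; with 2145 mod 8 = 1, (2/2145) = +1; sign now +1; continue with (123/2145)
flip (123/2145) -> (2145/123): both odd, 123 mod 4 = 3, 2145 mod 4 = 1, so the flip contributes +1; sign now +1
(2145/123): 2145 mod 123 = 54, so (2145/123) = (54/123)
factor out 2^1: 54 = 2^1·27; with 123 mod 8 = 3, (2/123) = -1; sign now -1; continue with (27/123)
flip (27/123) -> (123/27): both odd, 27 mod 4 = 3, 123 mod 4 = 3, so the flip contributes -1; sign now +1
(123/27): 123 mod 27 = 15, so (123/27) = (15/27)
flip (15/27) -> (27/15): both odd, 15 mod 4 = 3, 27 mod 4 = 3, so the flip contributes -1; sign now -1
(27/15): 27 mod 15 = 12, so (27/15) = (12/15)
factor out 2^2: 12 = 2^2·3; with 15 mod 8 = 7, (2/15) = +1; sign now -1; continue with (3/15)
flip (3/15) -> (15/3): both odd, 3 mod 4 = 3, 15 mod 4 = 3, so the flip contributes -1; sign now +1
(15/3): 15 mod 3 = 0, so (15/3) = (0/3)
reached (0/3); gcd(a, n) > 1, so (0/3) = 0 and the symbol is 0

0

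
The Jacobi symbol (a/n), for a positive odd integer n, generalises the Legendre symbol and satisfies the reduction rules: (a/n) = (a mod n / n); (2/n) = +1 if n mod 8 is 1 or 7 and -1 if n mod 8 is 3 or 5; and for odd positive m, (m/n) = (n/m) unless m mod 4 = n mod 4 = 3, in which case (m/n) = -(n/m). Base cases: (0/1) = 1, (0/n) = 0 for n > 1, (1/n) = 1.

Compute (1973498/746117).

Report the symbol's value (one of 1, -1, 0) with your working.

-1

(1973498/746117): 1973498 mod 746117 = 481264, so (1973498/746117) = (481264/746117)
factor out 2^4: 481264 = 2^4·30079; with 746117 mod 8 = 5, (2/746117) = -1; sign now +1; continue with (30079/746117)
flip (30079/746117) -> (746117/30079): both odd, 30079 mod 4 = 3, 746117 mod 4 = 1, so the flip contributes +1; sign now +1
(746117/30079): 746117 mod 30079 = 24221, so (746117/30079) = (24221/30079)
flip (24221/30079) -> (30079/24221): both odd, 24221 mod 4 = 1, 30079 mod 4 = 3, so the flip contributes +1; sign now +1
(30079/24221): 30079 mod 24221 = 5858, so (30079/24221) = (5858/24221)
factor out 2^1: 5858 = 2^1·2929; with 24221 mod 8 = 5, (2/24221) = -1; sign now -1; continue with (2929/24221)
flip (2929/24221) -> (24221/2929): both odd, 2929 mod 4 = 1, 24221 mod 4 = 1, so the flip contributes +1; sign now -1
(24221/2929): 24221 mod 2929 = 789, so (24221/2929) = (789/2929)
flip (789/2929) -> (2929/789): both odd, 789 mod 4 = 1, 2929 mod 4 = 1, so the flip contributes +1; sign now -1
(2929/789): 2929 mod 789 = 562, so (2929/789) = (562/789)
factor out 2^1: 562 = 2^1·281; with 789 mod 8 = 5, (2/789) = -1; sign now +1; continue with (281/789)
flip (281/789) -> (789/281): both odd, 281 mod 4 = 1, 789 mod 4 = 1, so the flip contributes +1; sign now +1
(789/281): 789 mod 281 = 227, so (789/281) = (227/281)
flip (227/281) -> (281/227): both odd, 227 mod 4 = 3, 281 mod 4 = 1, so the flip contributes +1; sign now +1
(281/227): 281 mod 227 = 54, so (281/227) = (54/227)
factor out 2^1: 54 = 2^1·27; with 227 mod 8 = 3, (2/227) = -1; sign now -1; continue with (27/227)
flip (27/227) -> (227/27): both odd, 27 mod 4 = 3, 227 mod 4 = 3, so the flip contributes -1; sign now +1
(227/27): 227 mod 27 = 11, so (227/27) = (11/27)
flip (11/27) -> (27/11): both odd, 11 mod 4 = 3, 27 mod 4 = 3, so the flip contributes -1; sign now -1
(27/11): 27 mod 11 = 5, so (27/11) = (5/11)
flip (5/11) -> (11/5): both odd, 5 mod 4 = 1, 11 mod 4 = 3, so the flip contributes +1; sign now -1
(11/5): 11 mod 5 = 1, so (11/5) = (1/5)
reached (1/5) = 1, so the symbol is -1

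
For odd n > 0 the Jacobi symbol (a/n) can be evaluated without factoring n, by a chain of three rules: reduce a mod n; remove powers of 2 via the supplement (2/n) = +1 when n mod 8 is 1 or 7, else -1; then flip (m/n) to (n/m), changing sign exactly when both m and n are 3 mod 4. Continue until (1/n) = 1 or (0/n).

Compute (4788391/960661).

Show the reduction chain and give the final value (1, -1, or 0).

(4788391/960661): 4788391 mod 960661 = 945747, so (4788391/960661) = (945747/960661)
flip (945747/960661) -> (960661/945747): both odd, 945747 mod 4 = 3, 960661 mod 4 = 1, so the flip contributes +1; sign now +1
(960661/945747): 960661 mod 945747 = 14914, so (960661/945747) = (14914/945747)
factor out 2^1: 14914 = 2^1·7457; with 945747 mod 8 = 3, (2/945747) = -1; sign now -1; continue with (7457/945747)
flip (7457/945747) -> (945747/7457): both odd, 7457 mod 4 = 1, 945747 mod 4 = 3, so the flip contributes +1; sign now -1
(945747/7457): 945747 mod 7457 = 6165, so (945747/7457) = (6165/7457)
flip (6165/7457) -> (7457/6165): both odd, 6165 mod 4 = 1, 7457 mod 4 = 1, so the flip contributes +1; sign now -1
(7457/6165): 7457 mod 6165 = 1292, so (7457/6165) = (1292/6165)
factor out 2^2: 1292 = 2^2·323; with 6165 mod 8 = 5, (2/6165) = -1; sign now -1; continue with (323/6165)
flip (323/6165) -> (6165/323): both odd, 323 mod 4 = 3, 6165 mod 4 = 1, so the flip contributes +1; sign now -1
(6165/323): 6165 mod 323 = 28, so (6165/323) = (28/323)
factor out 2^2: 28 = 2^2·7; with 323 mod 8 = 3, (2/323) = -1; sign now -1; continue with (7/323)
flip (7/323) -> (323/7): both odd, 7 mod 4 = 3, 323 mod 4 = 3, so the flip contributes -1; sign now +1
(323/7): 323 mod 7 = 1, so (323/7) = (1/7)
reached (1/7) = 1, so the symbol is +1

1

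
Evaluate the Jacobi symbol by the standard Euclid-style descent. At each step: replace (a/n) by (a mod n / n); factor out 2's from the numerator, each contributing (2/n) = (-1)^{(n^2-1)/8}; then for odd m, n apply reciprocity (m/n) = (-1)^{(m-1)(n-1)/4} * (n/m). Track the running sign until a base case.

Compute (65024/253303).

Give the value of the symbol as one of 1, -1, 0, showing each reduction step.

1

65024 = 2^9·127; (2/253303) = +1 since 253303 mod 8 = 7, so (65024/253303) = (+1)^9·(127/253303); sign now +1
reciprocity: (127/253303) = -1·(253303/127) since 127 mod 4 = 3, 253303 mod 4 = 3; sign now -1
(253303/127) = (65/127)   [reduce mod 127]
reciprocity: (65/127) = +1·(127/65) since 65 mod 4 = 1, 127 mod 4 = 3; sign now -1
(127/65) = (62/65)   [reduce mod 65]
62 = 2^1·31; (2/65) = +1 since 65 mod 8 = 1, so (62/65) = (+1)^1·(31/65); sign now -1
reciprocity: (31/65) = +1·(65/31) since 31 mod 4 = 3, 65 mod 4 = 1; sign now -1
(65/31) = (3/31)   [reduce mod 31]
reciprocity: (3/31) = -1·(31/3) since 3 mod 4 = 3, 31 mod 4 = 3; sign now +1
(31/3) = (1/3)   [reduce mod 3]
(1/3) = 1; final value = sign = +1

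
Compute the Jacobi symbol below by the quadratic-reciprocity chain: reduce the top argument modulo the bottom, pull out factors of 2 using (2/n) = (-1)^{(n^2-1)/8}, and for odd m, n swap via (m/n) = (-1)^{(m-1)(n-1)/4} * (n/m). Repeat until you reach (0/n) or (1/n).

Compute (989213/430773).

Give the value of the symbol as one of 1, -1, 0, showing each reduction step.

-1

(989213/430773) = (127667/430773)   [reduce mod 430773]
reciprocity: (127667/430773) = +1·(430773/127667) since 127667 mod 4 = 3, 430773 mod 4 = 1; sign now +1
(430773/127667) = (47772/127667)   [reduce mod 127667]
47772 = 2^2·11943; (2/127667) = -1 since 127667 mod 8 = 3, so (47772/127667) = (-1)^2·(11943/127667); sign now +1
reciprocity: (11943/127667) = -1·(127667/11943) since 11943 mod 4 = 3, 127667 mod 4 = 3; sign now -1
(127667/11943) = (8237/11943)   [reduce mod 11943]
reciprocity: (8237/11943) = +1·(11943/8237) since 8237 mod 4 = 1, 11943 mod 4 = 3; sign now -1
(11943/8237) = (3706/8237)   [reduce mod 8237]
3706 = 2^1·1853; (2/8237) = -1 since 8237 mod 8 = 5, so (3706/8237) = (-1)^1·(1853/8237); sign now +1
reciprocity: (1853/8237) = +1·(8237/1853) since 1853 mod 4 = 1, 8237 mod 4 = 1; sign now +1
(8237/1853) = (825/1853)   [reduce mod 1853]
reciprocity: (825/1853) = +1·(1853/825) since 825 mod 4 = 1, 1853 mod 4 = 1; sign now +1
(1853/825) = (203/825)   [reduce mod 825]
reciprocity: (203/825) = +1·(825/203) since 203 mod 4 = 3, 825 mod 4 = 1; sign now +1
(825/203) = (13/203)   [reduce mod 203]
reciprocity: (13/203) = +1·(203/13) since 13 mod 4 = 1, 203 mod 4 = 3; sign now +1
(203/13) = (8/13)   [reduce mod 13]
8 = 2^3·1; (2/13) = -1 since 13 mod 8 = 5, so (8/13) = (-1)^3·(1/13); sign now -1
(1/13) = 1; final value = sign = -1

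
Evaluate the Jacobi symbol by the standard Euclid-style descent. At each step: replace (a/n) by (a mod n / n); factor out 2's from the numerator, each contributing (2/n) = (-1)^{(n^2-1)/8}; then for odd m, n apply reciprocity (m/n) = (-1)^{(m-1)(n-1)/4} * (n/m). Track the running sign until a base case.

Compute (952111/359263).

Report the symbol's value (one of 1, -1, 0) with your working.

(952111/359263): 952111 mod 359263 = 233585, so (952111/359263) = (233585/359263)
flip (233585/359263) -> (359263/233585): both odd, 233585 mod 4 = 1, 359263 mod 4 = 3, so the flip contributes +1; sign now +1
(359263/233585): 359263 mod 233585 = 125678, so (359263/233585) = (125678/233585)
factor out 2^1: 125678 = 2^1·62839; with 233585 mod 8 = 1, (2/233585) = +1; sign now +1; continue with (62839/233585)
flip (62839/233585) -> (233585/62839): both odd, 62839 mod 4 = 3, 233585 mod 4 = 1, so the flip contributes +1; sign now +1
(233585/62839): 233585 mod 62839 = 45068, so (233585/62839) = (45068/62839)
factor out 2^2: 45068 = 2^2·11267; with 62839 mod 8 = 7, (2/62839) = +1; sign now +1; continue with (11267/62839)
flip (11267/62839) -> (62839/11267): both odd, 11267 mod 4 = 3, 62839 mod 4 = 3, so the flip contributes -1; sign now -1
(62839/11267): 62839 mod 11267 = 6504, so (62839/11267) = (6504/11267)
factor out 2^3: 6504 = 2^3·813; with 11267 mod 8 = 3, (2/11267) = -1; sign now +1; continue with (813/11267)
flip (813/11267) -> (11267/813): both odd, 813 mod 4 = 1, 11267 mod 4 = 3, so the flip contributes +1; sign now +1
(11267/813): 11267 mod 813 = 698, so (11267/813) = (698/813)
factor out 2^1: 698 = 2^1·349; with 813 mod 8 = 5, (2/813) = -1; sign now -1; continue with (349/813)
flip (349/813) -> (813/349): both odd, 349 mod 4 = 1, 813 mod 4 = 1, so the flip contributes +1; sign now -1
(813/349): 813 mod 349 = 115, so (813/349) = (115/349)
flip (115/349) -> (349/115): both odd, 115 mod 4 = 3, 349 mod 4 = 1, so the flip contributes +1; sign now -1
(349/115): 349 mod 115 = 4, so (349/115) = (4/115)
factor out 2^2: 4 = 2^2·1; with 115 mod 8 = 3, (2/115) = -1; sign now -1; continue with (1/115)
reached (1/115) = 1, so the symbol is -1

-1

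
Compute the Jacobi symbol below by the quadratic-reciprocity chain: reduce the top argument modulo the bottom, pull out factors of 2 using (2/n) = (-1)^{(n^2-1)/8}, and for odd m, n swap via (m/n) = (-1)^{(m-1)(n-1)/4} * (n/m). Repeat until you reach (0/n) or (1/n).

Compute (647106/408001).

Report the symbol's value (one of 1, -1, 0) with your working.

(647106/408001) = (239105/408001)   [reduce mod 408001]
reciprocity: (239105/408001) = +1·(408001/239105) since 239105 mod 4 = 1, 408001 mod 4 = 1; sign now +1
(408001/239105) = (168896/239105)   [reduce mod 239105]
168896 = 2^6·2639; (2/239105) = +1 since 239105 mod 8 = 1, so (168896/239105) = (+1)^6·(2639/239105); sign now +1
reciprocity: (2639/239105) = +1·(239105/2639) since 2639 mod 4 = 3, 239105 mod 4 = 1; sign now +1
(239105/2639) = (1595/2639)   [reduce mod 2639]
reciprocity: (1595/2639) = -1·(2639/1595) since 1595 mod 4 = 3, 2639 mod 4 = 3; sign now -1
(2639/1595) = (1044/1595)   [reduce mod 1595]
1044 = 2^2·261; (2/1595) = -1 since 1595 mod 8 = 3, so (1044/1595) = (-1)^2·(261/1595); sign now -1
reciprocity: (261/1595) = +1·(1595/261) since 261 mod 4 = 1, 1595 mod 4 = 3; sign now -1
(1595/261) = (29/261)   [reduce mod 261]
reciprocity: (29/261) = +1·(261/29) since 29 mod 4 = 1, 261 mod 4 = 1; sign now -1
(261/29) = (0/29)   [reduce mod 29]
(0/29) = 0   [gcd(a, n) > 1]; final value = 0

0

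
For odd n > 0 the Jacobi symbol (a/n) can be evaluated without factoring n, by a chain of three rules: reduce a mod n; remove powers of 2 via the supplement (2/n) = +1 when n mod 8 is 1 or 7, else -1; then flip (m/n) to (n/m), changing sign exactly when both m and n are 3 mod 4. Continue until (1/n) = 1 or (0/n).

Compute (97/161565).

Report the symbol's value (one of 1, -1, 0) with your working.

reciprocity: (97/161565) = +1·(161565/97) since 97 mod 4 = 1, 161565 mod 4 = 1; sign now +1
(161565/97) = (60/97)   [reduce mod 97]
60 = 2^2·15; (2/97) = +1 since 97 mod 8 = 1, so (60/97) = (+1)^2·(15/97); sign now +1
reciprocity: (15/97) = +1·(97/15) since 15 mod 4 = 3, 97 mod 4 = 1; sign now +1
(97/15) = (7/15)   [reduce mod 15]
reciprocity: (7/15) = -1·(15/7) since 7 mod 4 = 3, 15 mod 4 = 3; sign now -1
(15/7) = (1/7)   [reduce mod 7]
(1/7) = 1; final value = sign = -1

-1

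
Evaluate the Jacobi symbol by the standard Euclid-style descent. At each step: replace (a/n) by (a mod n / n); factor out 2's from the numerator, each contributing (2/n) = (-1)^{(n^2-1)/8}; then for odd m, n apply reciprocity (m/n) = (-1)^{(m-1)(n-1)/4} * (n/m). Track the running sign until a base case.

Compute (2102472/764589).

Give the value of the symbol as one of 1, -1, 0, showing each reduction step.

0

(2102472/764589): 2102472 mod 764589 = 573294, so (2102472/764589) = (573294/764589)
factor out 2^1: 573294 = 2^1·286647; with 764589 mod 8 = 5, (2/764589) = -1; sign now -1; continue with (286647/764589)
flip (286647/764589) -> (764589/286647): both odd, 286647 mod 4 = 3, 764589 mod 4 = 1, so the flip contributes +1; sign now -1
(764589/286647): 764589 mod 286647 = 191295, so (764589/286647) = (191295/286647)
flip (191295/286647) -> (286647/191295): both odd, 191295 mod 4 = 3, 286647 mod 4 = 3, so the flip contributes -1; sign now +1
(286647/191295): 286647 mod 191295 = 95352, so (286647/191295) = (95352/191295)
factor out 2^3: 95352 = 2^3·11919; with 191295 mod 8 = 7, (2/191295) = +1; sign now +1; continue with (11919/191295)
flip (11919/191295) -> (191295/11919): both odd, 11919 mod 4 = 3, 191295 mod 4 = 3, so the flip contributes -1; sign now -1
(191295/11919): 191295 mod 11919 = 591, so (191295/11919) = (591/11919)
flip (591/11919) -> (11919/591): both odd, 591 mod 4 = 3, 11919 mod 4 = 3, so the flip contributes -1; sign now +1
(11919/591): 11919 mod 591 = 99, so (11919/591) = (99/591)
flip (99/591) -> (591/99): both odd, 99 mod 4 = 3, 591 mod 4 = 3, so the flip contributes -1; sign now -1
(591/99): 591 mod 99 = 96, so (591/99) = (96/99)
factor out 2^5: 96 = 2^5·3; with 99 mod 8 = 3, (2/99) = -1; sign now +1; continue with (3/99)
flip (3/99) -> (99/3): both odd, 3 mod 4 = 3, 99 mod 4 = 3, so the flip contributes -1; sign now -1
(99/3): 99 mod 3 = 0, so (99/3) = (0/3)
reached (0/3); gcd(a, n) > 1, so (0/3) = 0 and the symbol is 0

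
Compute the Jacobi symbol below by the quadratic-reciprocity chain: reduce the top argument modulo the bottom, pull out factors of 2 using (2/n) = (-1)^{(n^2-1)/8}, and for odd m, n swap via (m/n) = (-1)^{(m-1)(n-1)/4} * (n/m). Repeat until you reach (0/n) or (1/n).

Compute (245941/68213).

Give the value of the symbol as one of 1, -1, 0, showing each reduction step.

(245941/68213) = (41302/68213)   [reduce mod 68213]
41302 = 2^1·20651; (2/68213) = -1 since 68213 mod 8 = 5, so (41302/68213) = (-1)^1·(20651/68213); sign now -1
reciprocity: (20651/68213) = +1·(68213/20651) since 20651 mod 4 = 3, 68213 mod 4 = 1; sign now -1
(68213/20651) = (6260/20651)   [reduce mod 20651]
6260 = 2^2·1565; (2/20651) = -1 since 20651 mod 8 = 3, so (6260/20651) = (-1)^2·(1565/20651); sign now -1
reciprocity: (1565/20651) = +1·(20651/1565) since 1565 mod 4 = 1, 20651 mod 4 = 3; sign now -1
(20651/1565) = (306/1565)   [reduce mod 1565]
306 = 2^1·153; (2/1565) = -1 since 1565 mod 8 = 5, so (306/1565) = (-1)^1·(153/1565); sign now +1
reciprocity: (153/1565) = +1·(1565/153) since 153 mod 4 = 1, 1565 mod 4 = 1; sign now +1
(1565/153) = (35/153)   [reduce mod 153]
reciprocity: (35/153) = +1·(153/35) since 35 mod 4 = 3, 153 mod 4 = 1; sign now +1
(153/35) = (13/35)   [reduce mod 35]
reciprocity: (13/35) = +1·(35/13) since 13 mod 4 = 1, 35 mod 4 = 3; sign now +1
(35/13) = (9/13)   [reduce mod 13]
reciprocity: (9/13) = +1·(13/9) since 9 mod 4 = 1, 13 mod 4 = 1; sign now +1
(13/9) = (4/9)   [reduce mod 9]
4 = 2^2·1; (2/9) = +1 since 9 mod 8 = 1, so (4/9) = (+1)^2·(1/9); sign now +1
(1/9) = 1; final value = sign = +1

1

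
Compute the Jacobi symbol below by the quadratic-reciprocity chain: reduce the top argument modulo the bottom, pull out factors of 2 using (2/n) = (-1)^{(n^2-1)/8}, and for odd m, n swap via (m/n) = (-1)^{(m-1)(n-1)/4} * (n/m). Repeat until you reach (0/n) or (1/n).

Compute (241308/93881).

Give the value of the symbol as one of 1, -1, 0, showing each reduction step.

1

(241308/93881) = (53546/93881)   [reduce mod 93881]
53546 = 2^1·26773; (2/93881) = +1 since 93881 mod 8 = 1, so (53546/93881) = (+1)^1·(26773/93881); sign now +1
reciprocity: (26773/93881) = +1·(93881/26773) since 26773 mod 4 = 1, 93881 mod 4 = 1; sign now +1
(93881/26773) = (13562/26773)   [reduce mod 26773]
13562 = 2^1·6781; (2/26773) = -1 since 26773 mod 8 = 5, so (13562/26773) = (-1)^1·(6781/26773); sign now -1
reciprocity: (6781/26773) = +1·(26773/6781) since 6781 mod 4 = 1, 26773 mod 4 = 1; sign now -1
(26773/6781) = (6430/6781)   [reduce mod 6781]
6430 = 2^1·3215; (2/6781) = -1 since 6781 mod 8 = 5, so (6430/6781) = (-1)^1·(3215/6781); sign now +1
reciprocity: (3215/6781) = +1·(6781/3215) since 3215 mod 4 = 3, 6781 mod 4 = 1; sign now +1
(6781/3215) = (351/3215)   [reduce mod 3215]
reciprocity: (351/3215) = -1·(3215/351) since 351 mod 4 = 3, 3215 mod 4 = 3; sign now -1
(3215/351) = (56/351)   [reduce mod 351]
56 = 2^3·7; (2/351) = +1 since 351 mod 8 = 7, so (56/351) = (+1)^3·(7/351); sign now -1
reciprocity: (7/351) = -1·(351/7) since 7 mod 4 = 3, 351 mod 4 = 3; sign now +1
(351/7) = (1/7)   [reduce mod 7]
(1/7) = 1; final value = sign = +1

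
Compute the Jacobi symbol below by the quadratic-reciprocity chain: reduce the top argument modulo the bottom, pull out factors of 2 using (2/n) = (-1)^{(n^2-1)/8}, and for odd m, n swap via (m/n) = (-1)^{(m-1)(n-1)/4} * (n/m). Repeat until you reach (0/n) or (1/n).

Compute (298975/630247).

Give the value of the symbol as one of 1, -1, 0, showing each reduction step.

reciprocity: (298975/630247) = -1·(630247/298975) since 298975 mod 4 = 3, 630247 mod 4 = 3; sign now -1
(630247/298975) = (32297/298975)   [reduce mod 298975]
reciprocity: (32297/298975) = +1·(298975/32297) since 32297 mod 4 = 1, 298975 mod 4 = 3; sign now -1
(298975/32297) = (8302/32297)   [reduce mod 32297]
8302 = 2^1·4151; (2/32297) = +1 since 32297 mod 8 = 1, so (8302/32297) = (+1)^1·(4151/32297); sign now -1
reciprocity: (4151/32297) = +1·(32297/4151) since 4151 mod 4 = 3, 32297 mod 4 = 1; sign now -1
(32297/4151) = (3240/4151)   [reduce mod 4151]
3240 = 2^3·405; (2/4151) = +1 since 4151 mod 8 = 7, so (3240/4151) = (+1)^3·(405/4151); sign now -1
reciprocity: (405/4151) = +1·(4151/405) since 405 mod 4 = 1, 4151 mod 4 = 3; sign now -1
(4151/405) = (101/405)   [reduce mod 405]
reciprocity: (101/405) = +1·(405/101) since 101 mod 4 = 1, 405 mod 4 = 1; sign now -1
(405/101) = (1/101)   [reduce mod 101]
(1/101) = 1; final value = sign = -1

-1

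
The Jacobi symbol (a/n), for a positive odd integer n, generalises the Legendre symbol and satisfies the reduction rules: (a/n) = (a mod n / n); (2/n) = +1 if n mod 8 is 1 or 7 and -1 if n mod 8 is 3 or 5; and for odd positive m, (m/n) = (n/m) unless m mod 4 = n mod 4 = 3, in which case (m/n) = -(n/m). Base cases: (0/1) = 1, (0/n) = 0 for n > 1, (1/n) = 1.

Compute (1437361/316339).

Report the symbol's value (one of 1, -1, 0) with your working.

1

(1437361/316339) = (172005/316339)   [reduce mod 316339]
reciprocity: (172005/316339) = +1·(316339/172005) since 172005 mod 4 = 1, 316339 mod 4 = 3; sign now +1
(316339/172005) = (144334/172005)   [reduce mod 172005]
144334 = 2^1·72167; (2/172005) = -1 since 172005 mod 8 = 5, so (144334/172005) = (-1)^1·(72167/172005); sign now -1
reciprocity: (72167/172005) = +1·(172005/72167) since 72167 mod 4 = 3, 172005 mod 4 = 1; sign now -1
(172005/72167) = (27671/72167)   [reduce mod 72167]
reciprocity: (27671/72167) = -1·(72167/27671) since 27671 mod 4 = 3, 72167 mod 4 = 3; sign now +1
(72167/27671) = (16825/27671)   [reduce mod 27671]
reciprocity: (16825/27671) = +1·(27671/16825) since 16825 mod 4 = 1, 27671 mod 4 = 3; sign now +1
(27671/16825) = (10846/16825)   [reduce mod 16825]
10846 = 2^1·5423; (2/16825) = +1 since 16825 mod 8 = 1, so (10846/16825) = (+1)^1·(5423/16825); sign now +1
reciprocity: (5423/16825) = +1·(16825/5423) since 5423 mod 4 = 3, 16825 mod 4 = 1; sign now +1
(16825/5423) = (556/5423)   [reduce mod 5423]
556 = 2^2·139; (2/5423) = +1 since 5423 mod 8 = 7, so (556/5423) = (+1)^2·(139/5423); sign now +1
reciprocity: (139/5423) = -1·(5423/139) since 139 mod 4 = 3, 5423 mod 4 = 3; sign now -1
(5423/139) = (2/139)   [reduce mod 139]
2 = 2^1·1; (2/139) = -1 since 139 mod 8 = 3, so (2/139) = (-1)^1·(1/139); sign now +1
(1/139) = 1; final value = sign = +1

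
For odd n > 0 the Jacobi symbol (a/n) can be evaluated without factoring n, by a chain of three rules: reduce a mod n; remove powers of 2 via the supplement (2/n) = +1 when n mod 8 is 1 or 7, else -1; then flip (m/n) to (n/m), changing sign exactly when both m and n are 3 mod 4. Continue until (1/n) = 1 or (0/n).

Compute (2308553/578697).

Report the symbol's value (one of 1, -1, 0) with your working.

(2308553/578697): 2308553 mod 578697 = 572462, so (2308553/578697) = (572462/578697)
factor out 2^1: 572462 = 2^1·286231; with 578697 mod 8 = 1, (2/578697) = +1; sign now +1; continue with (286231/578697)
flip (286231/578697) -> (578697/286231): both odd, 286231 mod 4 = 3, 578697 mod 4 = 1, so the flip contributes +1; sign now +1
(578697/286231): 578697 mod 286231 = 6235, so (578697/286231) = (6235/286231)
flip (6235/286231) -> (286231/6235): both odd, 6235 mod 4 = 3, 286231 mod 4 = 3, so the flip contributes -1; sign now -1
(286231/6235): 286231 mod 6235 = 5656, so (286231/6235) = (5656/6235)
factor out 2^3: 5656 = 2^3·707; with 6235 mod 8 = 3, (2/6235) = -1; sign now +1; continue with (707/6235)
flip (707/6235) -> (6235/707): both odd, 707 mod 4 = 3, 6235 mod 4 = 3, so the flip contributes -1; sign now -1
(6235/707): 6235 mod 707 = 579, so (6235/707) = (579/707)
flip (579/707) -> (707/579): both odd, 579 mod 4 = 3, 707 mod 4 = 3, so the flip contributes -1; sign now +1
(707/579): 707 mod 579 = 128, so (707/579) = (128/579)
factor out 2^7: 128 = 2^7·1; with 579 mod 8 = 3, (2/579) = -1; sign now -1; continue with (1/579)
reached (1/579) = 1, so the symbol is -1

-1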